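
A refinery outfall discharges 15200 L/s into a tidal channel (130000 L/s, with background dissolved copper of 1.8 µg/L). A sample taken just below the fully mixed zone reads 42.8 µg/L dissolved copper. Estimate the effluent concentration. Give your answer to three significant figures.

Mass balance: 130000·1.800 + 15200·Cₑ = 145200·42.80
→ Cₑ = (145200·42.80 − 130000·1.800) / 15200 = 393.5 µg/L.

393 µg/L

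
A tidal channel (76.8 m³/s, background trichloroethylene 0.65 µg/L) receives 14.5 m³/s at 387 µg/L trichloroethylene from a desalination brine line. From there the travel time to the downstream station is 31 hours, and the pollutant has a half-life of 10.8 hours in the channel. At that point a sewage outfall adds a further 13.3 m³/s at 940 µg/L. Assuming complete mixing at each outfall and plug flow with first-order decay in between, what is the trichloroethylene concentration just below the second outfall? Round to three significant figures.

127 µg/L

Conservation of mass: C = (76.80·0.6500 + 14.50·387.0) / 91.30 = 5661/91.30 = 62.01 µg/L; combined flow 91.30 m³/s.
Half-life 10.8 h → k = ln 2 / 10.8 = 0.06418 h⁻¹ = 1.540 d⁻¹.
Applying C = C₀e^(−kt): 62.01 × 0.1368 = 8.480 µg/L.
Second outfall: C = (91.30·8.480 + 13.30·940.0)/104.6 = 126.9 µg/L.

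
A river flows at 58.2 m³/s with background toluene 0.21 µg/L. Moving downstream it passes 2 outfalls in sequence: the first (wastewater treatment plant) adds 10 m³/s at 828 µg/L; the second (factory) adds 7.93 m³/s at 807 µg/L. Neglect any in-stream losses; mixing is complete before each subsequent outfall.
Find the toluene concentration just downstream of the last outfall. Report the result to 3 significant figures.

193 µg/L

Below outfall 1: Q → 68.20 m³/s, C = (58.20·0.2100 + 10.00·828.0)/68.20 = 121.6 µg/L.
Below outfall 2: Q → 76.13 m³/s, C = (68.20·121.6 + 7.930·807.0)/76.13 = 193.0 µg/L.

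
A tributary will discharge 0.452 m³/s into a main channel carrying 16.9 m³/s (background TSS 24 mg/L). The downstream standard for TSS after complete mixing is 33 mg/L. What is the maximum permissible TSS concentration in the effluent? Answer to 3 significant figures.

At the limit, (Qr·Cr + Qe·Cₑ)/(Qr + Qe) = 33:
Cₑ = (17.35·33 − 16.90·24.00) / 0.4520 = 369.5 mg/L.

370 mg/L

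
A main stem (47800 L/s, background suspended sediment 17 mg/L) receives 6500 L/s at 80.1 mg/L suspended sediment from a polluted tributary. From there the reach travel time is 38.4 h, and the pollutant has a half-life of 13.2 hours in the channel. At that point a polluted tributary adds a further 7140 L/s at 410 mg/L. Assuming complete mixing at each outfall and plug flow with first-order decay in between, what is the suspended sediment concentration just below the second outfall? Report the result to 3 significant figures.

Mixed concentration C = ΣQC/ΣQ = (47800·17.00 + 6500·80.10) / 54300 = 1333000/54300 = 24.55 mg/L; combined flow 54300 L/s.
Half-life 13.2 h → k = ln 2 / 13.2 = 0.05251 h⁻¹ = 1.260 d⁻¹.
Decay over the reach: 24.55·exp(−kt) = 24.55·0.1331 = 3.269 mg/L.
At the second outfall, C = (54300·3.269 + 7140·410.0) / (54300 + 7140) = 50.54 mg/L.

50.5 mg/L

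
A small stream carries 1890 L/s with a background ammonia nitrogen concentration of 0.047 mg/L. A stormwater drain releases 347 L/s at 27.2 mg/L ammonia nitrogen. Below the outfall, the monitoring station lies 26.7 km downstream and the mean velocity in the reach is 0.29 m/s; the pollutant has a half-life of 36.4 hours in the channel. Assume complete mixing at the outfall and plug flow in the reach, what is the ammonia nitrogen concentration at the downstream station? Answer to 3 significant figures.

Conservation of mass: C = (1890·0.04700 + 347.0·27.20) / 2237 = 9527/2237 = 4.259 mg/L.
Travel time t = 26.7·1000 / 0.29 = 92070 s = 25.57 h.
Half-life 36.4 h → k = ln 2 / 36.4 = 0.01904 h⁻¹ = 0.4570 d⁻¹.
Decay over the reach: 4.259·exp(−kt) = 4.259·0.6145 = 2.617 mg/L.

2.62 mg/L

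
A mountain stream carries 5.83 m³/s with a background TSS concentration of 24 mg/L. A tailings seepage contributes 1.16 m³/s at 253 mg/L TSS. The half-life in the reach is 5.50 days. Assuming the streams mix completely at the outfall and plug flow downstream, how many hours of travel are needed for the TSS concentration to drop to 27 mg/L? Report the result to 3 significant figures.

158 h

Conservation of mass: C = (5.830·24.00 + 1.160·253.0) / 6.990 = 433.4/6.990 = 62.00 mg/L.
Half-life 5.50 d → k = ln 2 / 5.50 = 0.1260 d⁻¹.
62.00·exp(−k·t) = 27 → t = ln(62.00/27)/k = 569900 s = 158.3 h.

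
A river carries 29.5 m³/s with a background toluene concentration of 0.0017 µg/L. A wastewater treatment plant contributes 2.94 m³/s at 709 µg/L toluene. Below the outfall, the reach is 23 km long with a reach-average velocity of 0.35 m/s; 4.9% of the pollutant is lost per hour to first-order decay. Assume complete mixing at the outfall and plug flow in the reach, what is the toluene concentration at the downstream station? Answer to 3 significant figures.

Mixed concentration C = ΣQC/ΣQ = (29.50·0.001700 + 2.940·709.0) / 32.44 = 2085/32.44 = 64.26 µg/L.
Travel time t = 23·1000 / 0.35 = 65710 s = 18.25 h.
4.9%/h lost → k = −ln(1 − 0.049) = 0.05024 h⁻¹.
Applying C = C₀e^(−kt): 64.26 × 0.3997 = 25.68 µg/L.

25.7 µg/L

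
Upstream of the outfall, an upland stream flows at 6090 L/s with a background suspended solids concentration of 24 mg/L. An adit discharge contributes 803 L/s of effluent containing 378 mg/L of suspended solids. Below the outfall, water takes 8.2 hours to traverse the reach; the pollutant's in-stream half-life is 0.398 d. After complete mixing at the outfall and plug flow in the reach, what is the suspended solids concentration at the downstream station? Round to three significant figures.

Flow-weighted average: C = (6090·24.00 + 803.0·378.0) / 6893 = 449700/6893 = 65.24 mg/L.
Half-life 0.398 d → k = ln 2 / 0.398 = 1.742 d⁻¹.
First-order decay: C = 65.24·exp(−k·t) = 65.24·0.5515 = 35.98 mg/L.

36.0 mg/L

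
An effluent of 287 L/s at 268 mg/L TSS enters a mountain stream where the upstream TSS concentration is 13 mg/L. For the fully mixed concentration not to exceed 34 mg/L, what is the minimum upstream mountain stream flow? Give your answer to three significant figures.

3200 L/s

Set C_mix = 34: (Q·13.00 + 287.0·268.0) / (Q + 287.0) = 34
→ Q = 287.0·(268.0 − 34)/(34 − 13.00) = 3198 L/s.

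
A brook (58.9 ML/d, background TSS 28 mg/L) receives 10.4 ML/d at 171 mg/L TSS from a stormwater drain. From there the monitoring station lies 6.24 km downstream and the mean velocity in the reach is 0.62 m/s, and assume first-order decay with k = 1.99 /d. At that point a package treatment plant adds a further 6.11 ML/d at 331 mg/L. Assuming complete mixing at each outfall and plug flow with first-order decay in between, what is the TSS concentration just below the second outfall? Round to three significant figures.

Mass balance: C = (58.90·28.00 + 10.40·171.0) / 69.30 = 3428/69.30 = 49.46 mg/L; combined flow 69.30 ML/d.
Travel time t = 6.24·1000 / 0.62 = 10060 s = 2.796 h.
Decay over the reach: 49.46·exp(−kt) = 49.46·0.7931 = 39.23 mg/L.
At the second outfall, C = (69.30·39.23 + 6.110·331.0) / (69.30 + 6.110) = 62.87 mg/L.

62.9 mg/L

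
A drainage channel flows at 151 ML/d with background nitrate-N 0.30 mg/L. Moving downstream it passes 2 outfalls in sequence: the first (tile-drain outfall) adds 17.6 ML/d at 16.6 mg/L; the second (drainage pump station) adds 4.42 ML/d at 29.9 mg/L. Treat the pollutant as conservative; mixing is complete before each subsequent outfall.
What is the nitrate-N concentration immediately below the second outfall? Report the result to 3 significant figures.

Below outfall 1: Q → 168.6 ML/d, C = (151.0·0.3000 + 17.60·16.60)/168.6 = 2.002 mg/L.
Below outfall 2: Q → 173.0 ML/d, C = (168.6·2.002 + 4.420·29.90)/173.0 = 2.714 mg/L.

2.71 mg/L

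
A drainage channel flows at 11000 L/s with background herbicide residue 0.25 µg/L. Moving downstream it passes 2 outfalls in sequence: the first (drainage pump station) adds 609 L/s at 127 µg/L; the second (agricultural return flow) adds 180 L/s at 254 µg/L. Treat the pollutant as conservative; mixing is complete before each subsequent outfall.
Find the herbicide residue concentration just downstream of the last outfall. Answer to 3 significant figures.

10.7 µg/L

Below outfall 1: Q → 11610 L/s, C = (11000·0.2500 + 609.0·127.0)/11610 = 6.899 µg/L.
Below outfall 2: Q → 11790 L/s, C = (11610·6.899 + 180.0·254.0)/11790 = 10.67 µg/L.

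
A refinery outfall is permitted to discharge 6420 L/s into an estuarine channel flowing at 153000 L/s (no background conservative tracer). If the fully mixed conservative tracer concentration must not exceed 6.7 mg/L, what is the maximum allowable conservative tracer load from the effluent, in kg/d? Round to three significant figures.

Mass balance at the limit: 153000·0 + 6420·Cₑ = 159400·6.7 → Cₑ = 166.4 mg/L.
6420 L/s = 6.420 m³/s. Load = 6.420 m³/s × 166.4 g/m³ × 86 400 s/d = 92290 kg/d.

92300 kg/d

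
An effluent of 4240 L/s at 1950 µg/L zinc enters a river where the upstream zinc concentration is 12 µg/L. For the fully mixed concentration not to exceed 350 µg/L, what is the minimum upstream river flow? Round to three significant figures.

Set C_mix = 350: (Q·12.00 + 4240·1950) / (Q + 4240) = 350
→ Q = 4240·(1950 − 350)/(350 − 12.00) = 20070 L/s.

20100 L/s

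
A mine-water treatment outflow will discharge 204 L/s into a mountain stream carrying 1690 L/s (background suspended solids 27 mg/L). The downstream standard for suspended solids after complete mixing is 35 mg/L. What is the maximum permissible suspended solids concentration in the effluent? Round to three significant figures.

At the limit, (Qr·Cr + Qe·Cₑ)/(Qr + Qe) = 35:
Cₑ = (1894·35 − 1690·27.00) / 204.0 = 101.3 mg/L.

101 mg/L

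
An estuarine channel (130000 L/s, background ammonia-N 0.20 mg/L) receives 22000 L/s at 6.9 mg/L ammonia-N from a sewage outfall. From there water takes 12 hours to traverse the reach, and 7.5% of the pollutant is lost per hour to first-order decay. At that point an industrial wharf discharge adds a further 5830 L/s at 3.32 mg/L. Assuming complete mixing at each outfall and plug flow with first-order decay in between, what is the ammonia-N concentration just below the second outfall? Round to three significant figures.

Flow-weighted average: C = (130000·0.2000 + 22000·6.900) / 152000 = 177800/152000 = 1.170 mg/L; combined flow 152000 L/s.
7.5%/h lost → k = −ln(1 − 0.075) = 0.07796 h⁻¹.
First-order decay: C = 1.170·exp(−k·t) = 1.170·0.3924 = 0.4590 mg/L.
At the second outfall, C = (152000·0.4590 + 5830·3.320) / (152000 + 5830) = 0.5647 mg/L.

0.565 mg/L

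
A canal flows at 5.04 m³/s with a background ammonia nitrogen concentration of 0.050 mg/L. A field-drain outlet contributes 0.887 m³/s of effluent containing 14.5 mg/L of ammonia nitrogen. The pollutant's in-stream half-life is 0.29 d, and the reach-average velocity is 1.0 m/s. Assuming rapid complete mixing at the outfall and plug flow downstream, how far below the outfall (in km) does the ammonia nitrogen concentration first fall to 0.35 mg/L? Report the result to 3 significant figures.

66.7 km

Conservation of mass: C = (5.040·0.05000 + 0.8870·14.50) / 5.927 = 13.11/5.927 = 2.213 mg/L.
Half-life 0.29 d → k = ln 2 / 0.29 = 2.390 d⁻¹.
Set 2.213·exp(−k·t) = 0.35 → t = ln(2.213/0.35)/k = 66660 s = 18.52 h.
Distance = v·t = 1.0·66660 = 66660 m = 66.66 km.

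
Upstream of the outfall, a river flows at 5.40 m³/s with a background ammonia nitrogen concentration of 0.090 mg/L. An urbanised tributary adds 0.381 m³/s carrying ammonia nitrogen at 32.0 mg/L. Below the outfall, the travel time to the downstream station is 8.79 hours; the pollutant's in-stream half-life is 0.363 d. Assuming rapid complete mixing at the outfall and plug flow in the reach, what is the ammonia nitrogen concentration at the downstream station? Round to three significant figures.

1.09 mg/L

After mixing, C = (5.400·0.09000 + 0.3810·32.00) / 5.781 = 12.68/5.781 = 2.193 mg/L.
Half-life 0.363 d → k = ln 2 / 0.363 = 1.909 d⁻¹.
First-order decay: C = 2.193·exp(−k·t) = 2.193·0.4969 = 1.090 mg/L.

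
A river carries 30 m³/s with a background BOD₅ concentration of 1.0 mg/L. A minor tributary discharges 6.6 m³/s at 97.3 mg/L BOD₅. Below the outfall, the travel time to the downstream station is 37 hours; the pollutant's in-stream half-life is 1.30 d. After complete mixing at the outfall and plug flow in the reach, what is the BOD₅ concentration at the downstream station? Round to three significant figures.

Flow-weighted average: C = (30.00·1.000 + 6.600·97.30) / 36.60 = 672.2/36.60 = 18.37 mg/L.
Half-life 1.30 d → k = ln 2 / 1.30 = 0.5332 d⁻¹.
Decay over the reach: 18.37·exp(−kt) = 18.37·0.4396 = 8.073 mg/L.

8.07 mg/L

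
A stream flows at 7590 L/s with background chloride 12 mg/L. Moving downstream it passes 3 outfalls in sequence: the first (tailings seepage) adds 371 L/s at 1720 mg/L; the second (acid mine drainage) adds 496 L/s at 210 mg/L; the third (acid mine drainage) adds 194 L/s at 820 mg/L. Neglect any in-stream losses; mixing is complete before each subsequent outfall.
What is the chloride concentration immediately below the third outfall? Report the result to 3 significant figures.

After outfall 1: Q = 7590 + 371.0 = 7961 L/s; C = (7590·12.00 + 371.0·1720)/7961 = 91.60 mg/L.
After outfall 2: Q = 7961 + 496.0 = 8457 L/s; C = (7961·91.60 + 496.0·210.0)/8457 = 98.54 mg/L.
After outfall 3: Q = 8457 + 194.0 = 8651 L/s; C = (8457·98.54 + 194.0·820.0)/8651 = 114.7 mg/L.

115 mg/L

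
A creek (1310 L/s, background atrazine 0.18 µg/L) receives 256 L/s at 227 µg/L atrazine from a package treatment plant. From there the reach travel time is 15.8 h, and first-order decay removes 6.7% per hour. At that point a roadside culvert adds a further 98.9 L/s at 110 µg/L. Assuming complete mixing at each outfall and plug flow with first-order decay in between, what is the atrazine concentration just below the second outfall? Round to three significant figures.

After mixing, C = (1310·0.1800 + 256.0·227.0) / 1566 = 58350/1566 = 37.26 µg/L; combined flow 1566 L/s.
6.7%/h lost → k = −ln(1 − 0.067) = 0.06935 h⁻¹.
First-order decay: C = 37.26·exp(−k·t) = 37.26·0.3343 = 12.46 µg/L.
At the second outfall, C = (1566·12.46 + 98.90·110.0) / (1566 + 98.90) = 18.25 µg/L.

18.2 µg/L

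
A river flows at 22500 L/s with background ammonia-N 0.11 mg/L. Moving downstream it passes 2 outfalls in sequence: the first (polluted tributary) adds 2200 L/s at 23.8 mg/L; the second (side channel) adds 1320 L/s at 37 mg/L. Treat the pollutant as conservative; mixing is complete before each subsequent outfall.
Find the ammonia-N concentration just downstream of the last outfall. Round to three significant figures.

Below outfall 1: Q → 24700 L/s, C = (22500·0.1100 + 2200·23.80)/24700 = 2.220 mg/L.
Below outfall 2: Q → 26020 L/s, C = (24700·2.220 + 1320·37.00)/26020 = 3.984 mg/L.

3.98 mg/L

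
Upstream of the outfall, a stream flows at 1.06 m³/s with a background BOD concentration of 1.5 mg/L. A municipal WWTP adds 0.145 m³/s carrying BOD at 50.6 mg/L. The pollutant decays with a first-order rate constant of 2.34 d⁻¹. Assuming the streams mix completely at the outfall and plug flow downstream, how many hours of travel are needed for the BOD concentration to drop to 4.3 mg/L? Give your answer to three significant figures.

5.58 h

Mixed concentration C = ΣQC/ΣQ = (1.060·1.500 + 0.1450·50.60) / 1.205 = 8.927/1.205 = 7.408 mg/L.
7.408·exp(−k·t) = 4.3 → t = ln(7.408/4.3)/k = 20090 s = 5.579 h.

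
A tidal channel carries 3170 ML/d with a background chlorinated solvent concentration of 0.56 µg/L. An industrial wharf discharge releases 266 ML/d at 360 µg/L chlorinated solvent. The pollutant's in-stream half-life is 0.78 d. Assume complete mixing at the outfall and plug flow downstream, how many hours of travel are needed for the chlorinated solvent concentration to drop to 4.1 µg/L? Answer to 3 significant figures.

Mass balance: C = (3170·0.5600 + 266.0·360.0) / 3436 = 97540/3436 = 28.39 µg/L.
Half-life 0.78 d → k = ln 2 / 0.78 = 0.8887 d⁻¹.
28.39·exp(−k·t) = 4.1 → t = ln(28.39/4.1)/k = 188100 s = 52.26 h.

52.3 h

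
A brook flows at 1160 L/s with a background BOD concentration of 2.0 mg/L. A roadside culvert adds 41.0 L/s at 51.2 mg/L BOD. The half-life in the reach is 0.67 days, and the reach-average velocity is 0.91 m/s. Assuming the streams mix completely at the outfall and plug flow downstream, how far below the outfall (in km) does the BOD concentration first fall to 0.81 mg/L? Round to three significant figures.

115 km

Flow-weighted average: C = (1160·2.000 + 41.00·51.20) / 1201 = 4419/1201 = 3.680 mg/L.
Half-life 0.67 d → k = ln 2 / 0.67 = 1.035 d⁻¹.
Set 3.680·exp(−k·t) = 0.81 → t = ln(3.680/0.81)/k = 126400 s = 35.11 h.
Distance = v·t = 0.91·126400 = 115000 m = 115.0 km.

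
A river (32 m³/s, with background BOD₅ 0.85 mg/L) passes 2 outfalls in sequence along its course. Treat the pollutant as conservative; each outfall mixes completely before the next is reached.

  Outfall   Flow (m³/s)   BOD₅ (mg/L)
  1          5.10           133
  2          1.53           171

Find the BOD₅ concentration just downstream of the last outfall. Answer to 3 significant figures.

After outfall 1: Q = 32.00 + 5.100 = 37.10 m³/s; C = (32.00·0.8500 + 5.100·133.0)/37.10 = 19.02 mg/L.
After outfall 2: Q = 37.10 + 1.530 = 38.63 m³/s; C = (37.10·19.02 + 1.530·171.0)/38.63 = 25.04 mg/L.

25.0 mg/L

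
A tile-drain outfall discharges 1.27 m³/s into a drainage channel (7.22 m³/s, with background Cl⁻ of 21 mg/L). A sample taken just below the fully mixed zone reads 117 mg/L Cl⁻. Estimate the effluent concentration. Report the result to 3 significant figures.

Mass balance: 7.220·21.00 + 1.270·Cₑ = 8.490·117.0
→ Cₑ = (8.490·117.0 − 7.220·21.00) / 1.270 = 662.8 mg/L.

663 mg/L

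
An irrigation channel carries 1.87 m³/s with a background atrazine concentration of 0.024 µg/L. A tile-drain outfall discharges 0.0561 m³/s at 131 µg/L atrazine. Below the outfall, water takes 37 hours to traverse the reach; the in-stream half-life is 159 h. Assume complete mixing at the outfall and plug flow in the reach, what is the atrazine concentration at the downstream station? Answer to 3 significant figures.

3.27 µg/L

Mixed concentration C = ΣQC/ΣQ = (1.870·0.02400 + 0.05610·131.0) / 1.926 = 7.394/1.926 = 3.839 µg/L.
Half-life 159 h → k = ln 2 / 159 = 0.004359 h⁻¹ = 0.1046 d⁻¹.
Decay over the reach: 3.839·exp(−kt) = 3.839·0.8510 = 3.267 µg/L.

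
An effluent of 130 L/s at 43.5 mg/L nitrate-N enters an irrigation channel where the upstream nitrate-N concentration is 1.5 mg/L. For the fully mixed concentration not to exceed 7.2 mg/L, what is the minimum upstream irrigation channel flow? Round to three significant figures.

828 L/s

Set C_mix = 7.2: (Q·1.500 + 130.0·43.50) / (Q + 130.0) = 7.2
→ Q = 130.0·(43.50 − 7.2)/(7.2 − 1.500) = 827.9 L/s.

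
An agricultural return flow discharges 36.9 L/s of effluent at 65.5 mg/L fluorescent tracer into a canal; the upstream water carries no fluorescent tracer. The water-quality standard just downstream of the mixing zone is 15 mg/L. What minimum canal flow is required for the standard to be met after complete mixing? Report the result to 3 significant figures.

Set C_mix = 15: (Q·0 + 36.90·65.50) / (Q + 36.90) = 15
→ Q = 36.90·(65.50 − 15)/(15 − 0) = 124.2 L/s.

124 L/s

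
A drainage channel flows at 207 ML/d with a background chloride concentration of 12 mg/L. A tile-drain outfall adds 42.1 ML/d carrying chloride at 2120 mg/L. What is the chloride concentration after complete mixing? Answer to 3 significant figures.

368 mg/L

Conservation of mass: C = (207.0·12.00 + 42.10·2120) / 249.1 = 91740/249.1 = 368.3 mg/L.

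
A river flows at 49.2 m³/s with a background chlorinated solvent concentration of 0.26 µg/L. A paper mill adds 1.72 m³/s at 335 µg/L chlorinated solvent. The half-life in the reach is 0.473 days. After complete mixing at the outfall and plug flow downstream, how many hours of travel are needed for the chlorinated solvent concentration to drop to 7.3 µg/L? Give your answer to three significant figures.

Mixed concentration C = ΣQC/ΣQ = (49.20·0.2600 + 1.720·335.0) / 50.92 = 589.0/50.92 = 11.57 µg/L.
Half-life 0.473 d → k = ln 2 / 0.473 = 1.465 d⁻¹.
11.57·exp(−k·t) = 7.3 → t = ln(11.57/7.3)/k = 27140 s = 7.538 h.

7.54 h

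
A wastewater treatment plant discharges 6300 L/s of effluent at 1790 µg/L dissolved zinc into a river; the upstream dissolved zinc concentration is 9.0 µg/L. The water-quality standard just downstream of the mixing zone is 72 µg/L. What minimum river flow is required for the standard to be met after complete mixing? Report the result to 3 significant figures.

Set C_mix = 72: (Q·9.000 + 6300·1790) / (Q + 6300) = 72
→ Q = 6300·(1790 − 72)/(72 − 9.000) = 171800 L/s.

172000 L/s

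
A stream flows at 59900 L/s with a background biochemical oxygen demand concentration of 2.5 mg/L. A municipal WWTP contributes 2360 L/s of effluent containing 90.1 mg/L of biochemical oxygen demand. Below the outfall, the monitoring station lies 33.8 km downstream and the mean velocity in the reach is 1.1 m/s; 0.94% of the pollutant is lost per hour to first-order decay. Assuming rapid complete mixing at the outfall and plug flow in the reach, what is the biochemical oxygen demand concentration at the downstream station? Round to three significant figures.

5.37 mg/L

Flow-weighted average: C = (59900·2.500 + 2360·90.10) / 62260 = 362400/62260 = 5.821 mg/L.
Travel time t = 33.8·1000 / 1.1 = 30730 s = 8.535 h.
0.94%/h lost → k = −ln(1 − 0.0094) = 0.009444 h⁻¹.
After decay, C = 5.821 × e^(−kt) = 5.821 × 0.9226 = 5.370 mg/L.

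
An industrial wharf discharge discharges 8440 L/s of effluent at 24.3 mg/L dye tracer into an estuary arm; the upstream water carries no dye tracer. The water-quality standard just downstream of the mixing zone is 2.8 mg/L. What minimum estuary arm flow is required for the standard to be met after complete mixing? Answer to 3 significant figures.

Set C_mix = 2.8: (Q·0 + 8440·24.30) / (Q + 8440) = 2.8
→ Q = 8440·(24.30 − 2.8)/(2.8 − 0) = 64810 L/s.

64800 L/s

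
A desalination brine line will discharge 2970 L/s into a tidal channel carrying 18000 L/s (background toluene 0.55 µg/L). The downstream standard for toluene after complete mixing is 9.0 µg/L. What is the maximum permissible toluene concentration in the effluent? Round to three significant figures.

At the limit, (Qr·Cr + Qe·Cₑ)/(Qr + Qe) = 9.0:
Cₑ = (20970·9.0 − 18000·0.5500) / 2970 = 60.21 µg/L.

60.2 µg/L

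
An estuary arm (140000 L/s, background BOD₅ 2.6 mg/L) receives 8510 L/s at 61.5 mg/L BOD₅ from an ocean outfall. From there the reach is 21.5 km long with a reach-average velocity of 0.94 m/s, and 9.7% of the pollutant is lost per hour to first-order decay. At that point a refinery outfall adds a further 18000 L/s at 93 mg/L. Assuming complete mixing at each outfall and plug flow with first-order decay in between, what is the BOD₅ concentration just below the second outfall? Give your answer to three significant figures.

Mass balance: C = (140000·2.600 + 8510·61.50) / 148500 = 887400/148500 = 5.975 mg/L; combined flow 148500 L/s.
Travel time t = 21.5·1000 / 0.94 = 22870 s = 6.353 h.
9.7%/h lost → k = −ln(1 − 0.097) = 0.1020 h⁻¹.
First-order decay: C = 5.975·exp(−k·t) = 5.975·0.5230 = 3.125 mg/L.
At the second outfall, C = (148500·3.125 + 18000·93.00) / (148500 + 18000) = 12.84 mg/L.

12.8 mg/L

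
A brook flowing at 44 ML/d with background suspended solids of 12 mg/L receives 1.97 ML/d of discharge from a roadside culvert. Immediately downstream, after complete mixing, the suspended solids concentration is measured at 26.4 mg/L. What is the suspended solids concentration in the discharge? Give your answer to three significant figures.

Mass balance: 44.00·12.00 + 1.970·Cₑ = 45.97·26.40
→ Cₑ = (45.97·26.40 − 44.00·12.00) / 1.970 = 348.0 mg/L.

348 mg/L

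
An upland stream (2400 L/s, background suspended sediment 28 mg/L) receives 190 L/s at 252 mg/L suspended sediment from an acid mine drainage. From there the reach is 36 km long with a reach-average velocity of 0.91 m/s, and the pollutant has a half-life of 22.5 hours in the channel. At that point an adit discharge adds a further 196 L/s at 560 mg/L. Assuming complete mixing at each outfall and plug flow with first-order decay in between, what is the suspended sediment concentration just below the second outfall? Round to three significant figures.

Flow-weighted average: C = (2400·28.00 + 190.0·252.0) / 2590 = 115100/2590 = 44.43 mg/L; combined flow 2590 L/s.
Travel time t = 36·1000 / 0.91 = 39560 s = 10.99 h.
Half-life 22.5 h → k = ln 2 / 22.5 = 0.03081 h⁻¹ = 0.7394 d⁻¹.
Applying C = C₀e^(−kt): 44.43 × 0.7128 = 31.67 mg/L.
Second outfall: C = (2590·31.67 + 196.0·560.0)/2786 = 68.84 mg/L.

68.8 mg/L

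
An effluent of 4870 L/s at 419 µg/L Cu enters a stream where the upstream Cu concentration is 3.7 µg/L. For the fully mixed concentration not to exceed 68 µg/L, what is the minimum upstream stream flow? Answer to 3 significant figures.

26600 L/s

Set C_mix = 68: (Q·3.700 + 4870·419.0) / (Q + 4870) = 68
→ Q = 4870·(419.0 − 68)/(68 − 3.700) = 26580 L/s.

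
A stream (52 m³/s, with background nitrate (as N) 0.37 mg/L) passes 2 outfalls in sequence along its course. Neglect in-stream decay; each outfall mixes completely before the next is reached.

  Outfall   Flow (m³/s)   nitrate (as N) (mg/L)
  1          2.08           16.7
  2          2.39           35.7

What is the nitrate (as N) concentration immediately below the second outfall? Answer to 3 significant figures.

Outfall 1: combined Q = 54.08 m³/s; C = (52.00·0.3700 + 2.080·16.70)/54.08 = 0.9981 mg/L.
Outfall 2: combined Q = 56.47 m³/s; C = (54.08·0.9981 + 2.390·35.70)/56.47 = 2.467 mg/L.

2.47 mg/L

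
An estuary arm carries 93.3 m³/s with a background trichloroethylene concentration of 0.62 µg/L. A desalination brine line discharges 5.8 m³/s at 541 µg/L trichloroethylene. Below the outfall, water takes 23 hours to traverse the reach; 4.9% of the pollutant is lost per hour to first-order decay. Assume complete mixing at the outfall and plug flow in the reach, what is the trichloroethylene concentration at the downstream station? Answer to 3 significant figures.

10.2 µg/L

Mass balance: C = (93.30·0.6200 + 5.800·541.0) / 99.10 = 3196/99.10 = 32.25 µg/L.
4.9%/h lost → k = −ln(1 − 0.049) = 0.05024 h⁻¹.
Applying C = C₀e^(−kt): 32.25 × 0.3149 = 10.15 µg/L.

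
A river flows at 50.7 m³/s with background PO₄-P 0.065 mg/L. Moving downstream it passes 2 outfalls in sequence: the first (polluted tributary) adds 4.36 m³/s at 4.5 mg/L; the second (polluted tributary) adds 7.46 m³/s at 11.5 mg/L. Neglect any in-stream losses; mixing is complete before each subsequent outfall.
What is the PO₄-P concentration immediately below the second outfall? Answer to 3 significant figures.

1.74 mg/L

After outfall 1: Q = 50.70 + 4.360 = 55.06 m³/s; C = (50.70·0.06500 + 4.360·4.500)/55.06 = 0.4162 mg/L.
After outfall 2: Q = 55.06 + 7.460 = 62.52 m³/s; C = (55.06·0.4162 + 7.460·11.50)/62.52 = 1.739 mg/L.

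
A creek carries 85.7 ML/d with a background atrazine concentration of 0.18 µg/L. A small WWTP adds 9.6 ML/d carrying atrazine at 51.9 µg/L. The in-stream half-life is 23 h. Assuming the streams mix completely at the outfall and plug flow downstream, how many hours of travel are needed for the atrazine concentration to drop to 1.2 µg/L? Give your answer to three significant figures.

After mixing, C = (85.70·0.1800 + 9.600·51.90) / 95.30 = 513.7/95.30 = 5.390 µg/L.
Half-life 23 h → k = ln 2 / 23 = 0.03014 h⁻¹ = 0.7233 d⁻¹.
5.390·exp(−k·t) = 1.2 → t = ln(5.390/1.2)/k = 179400 s = 49.85 h.

49.8 h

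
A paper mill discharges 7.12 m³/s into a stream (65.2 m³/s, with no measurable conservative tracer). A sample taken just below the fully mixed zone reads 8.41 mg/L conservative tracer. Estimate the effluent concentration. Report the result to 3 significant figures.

85.4 mg/L

Mass balance: 65.20·0 + 7.120·Cₑ = 72.32·8.410
→ Cₑ = (72.32·8.410 − 65.20·0) / 7.120 = 85.42 mg/L.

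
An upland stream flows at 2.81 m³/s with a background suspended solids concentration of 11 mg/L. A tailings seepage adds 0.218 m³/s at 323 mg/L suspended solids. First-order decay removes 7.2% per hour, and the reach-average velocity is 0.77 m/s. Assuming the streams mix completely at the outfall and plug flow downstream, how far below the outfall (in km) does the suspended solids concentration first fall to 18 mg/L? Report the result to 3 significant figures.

Flow-weighted average: C = (2.810·11.00 + 0.2180·323.0) / 3.028 = 101.3/3.028 = 33.46 mg/L.
7.2%/h lost → k = −ln(1 − 0.072) = 0.07472 h⁻¹.
Set 33.46·exp(−k·t) = 18 → t = ln(33.46/18)/k = 29870 s = 8.298 h.
Distance = v·t = 0.77·29870 = 23000 m = 23.00 km.

23.0 km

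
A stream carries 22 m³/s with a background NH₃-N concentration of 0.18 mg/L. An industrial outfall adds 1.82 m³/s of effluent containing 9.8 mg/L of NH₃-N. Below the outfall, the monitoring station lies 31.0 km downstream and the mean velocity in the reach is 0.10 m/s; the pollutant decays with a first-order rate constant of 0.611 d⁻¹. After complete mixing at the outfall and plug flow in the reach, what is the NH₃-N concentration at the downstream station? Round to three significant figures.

Mass balance: C = (22.00·0.1800 + 1.820·9.800) / 23.82 = 21.80/23.82 = 0.9150 mg/L.
Travel time t = 31.0·1000 / 0.10 = 310000 s = 86.11 h.
Decay over the reach: 0.9150·exp(−kt) = 0.9150·0.1117 = 0.1022 mg/L.

0.102 mg/L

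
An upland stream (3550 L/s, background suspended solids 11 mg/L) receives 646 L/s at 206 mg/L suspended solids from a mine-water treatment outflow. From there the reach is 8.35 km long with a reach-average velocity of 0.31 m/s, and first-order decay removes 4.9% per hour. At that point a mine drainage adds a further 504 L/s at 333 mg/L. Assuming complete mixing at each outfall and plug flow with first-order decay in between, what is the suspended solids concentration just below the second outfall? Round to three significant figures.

Mass balance: C = (3550·11.00 + 646.0·206.0) / 4196 = 172100/4196 = 41.02 mg/L; combined flow 4196 L/s.
Travel time t = 8.35·1000 / 0.31 = 26940 s = 7.482 h.
4.9%/h lost → k = −ln(1 − 0.049) = 0.05024 h⁻¹.
Decay over the reach: 41.02·exp(−kt) = 41.02·0.6867 = 28.17 mg/L.
At the second outfall, C = (4196·28.17 + 504.0·333.0) / (4196 + 504.0) = 60.86 mg/L.

60.9 mg/L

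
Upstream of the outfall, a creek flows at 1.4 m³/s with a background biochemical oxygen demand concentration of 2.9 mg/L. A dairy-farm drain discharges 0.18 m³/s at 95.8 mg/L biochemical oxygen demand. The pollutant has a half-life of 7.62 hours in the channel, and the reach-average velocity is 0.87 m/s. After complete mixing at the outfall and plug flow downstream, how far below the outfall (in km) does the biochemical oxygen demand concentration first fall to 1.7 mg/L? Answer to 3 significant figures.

71.3 km

After mixing, C = (1.400·2.900 + 0.1800·95.80) / 1.580 = 21.30/1.580 = 13.48 mg/L.
Half-life 7.62 h → k = ln 2 / 7.62 = 0.09096 h⁻¹ = 2.183 d⁻¹.
Set 13.48·exp(−k·t) = 1.7 → t = ln(13.48/1.7)/k = 81960 s = 22.77 h.
Distance = v·t = 0.87·81960 = 71300 m = 71.30 km.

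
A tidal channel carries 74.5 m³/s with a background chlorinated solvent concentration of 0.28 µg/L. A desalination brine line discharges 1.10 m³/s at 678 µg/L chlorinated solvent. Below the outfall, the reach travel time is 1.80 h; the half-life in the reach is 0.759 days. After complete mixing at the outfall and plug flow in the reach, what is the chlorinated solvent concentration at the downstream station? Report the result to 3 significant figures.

9.47 µg/L

After mixing, C = (74.50·0.2800 + 1.100·678.0) / 75.60 = 766.7/75.60 = 10.14 µg/L.
Half-life 0.759 d → k = ln 2 / 0.759 = 0.9132 d⁻¹.
Applying C = C₀e^(−kt): 10.14 × 0.9338 = 9.470 µg/L.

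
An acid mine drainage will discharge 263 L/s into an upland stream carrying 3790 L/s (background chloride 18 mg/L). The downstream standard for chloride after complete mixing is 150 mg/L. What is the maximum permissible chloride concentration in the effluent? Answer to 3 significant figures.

At the limit, (Qr·Cr + Qe·Cₑ)/(Qr + Qe) = 150:
Cₑ = (4053·150 − 3790·18.00) / 263.0 = 2052 mg/L.

2050 mg/L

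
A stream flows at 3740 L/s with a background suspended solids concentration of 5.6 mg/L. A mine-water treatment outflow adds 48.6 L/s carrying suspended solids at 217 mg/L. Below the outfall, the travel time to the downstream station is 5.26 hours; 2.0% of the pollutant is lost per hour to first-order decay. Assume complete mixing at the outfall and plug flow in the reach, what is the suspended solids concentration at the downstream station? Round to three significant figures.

Mixed concentration C = ΣQC/ΣQ = (3740·5.600 + 48.60·217.0) / 3789 = 31490/3789 = 8.312 mg/L.
2.0%/h lost → k = −ln(1 − 0.02) = 0.02020 h⁻¹.
Applying C = C₀e^(−kt): 8.312 × 0.8992 = 7.474 mg/L.

7.47 mg/L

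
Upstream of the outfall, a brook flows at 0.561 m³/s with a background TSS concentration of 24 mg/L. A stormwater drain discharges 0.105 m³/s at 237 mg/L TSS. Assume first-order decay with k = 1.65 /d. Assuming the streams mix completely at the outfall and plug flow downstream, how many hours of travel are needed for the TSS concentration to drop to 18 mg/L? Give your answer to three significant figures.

Conservation of mass: C = (0.5610·24.00 + 0.1050·237.0) / 0.6660 = 38.35/0.6660 = 57.58 mg/L.
57.58·exp(−k·t) = 18 → t = ln(57.58/18)/k = 60890 s = 16.91 h.

16.9 h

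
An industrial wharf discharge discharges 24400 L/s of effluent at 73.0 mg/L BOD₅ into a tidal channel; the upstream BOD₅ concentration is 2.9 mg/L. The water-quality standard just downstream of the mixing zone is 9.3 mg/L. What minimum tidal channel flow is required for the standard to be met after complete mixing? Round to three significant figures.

243000 L/s

Set C_mix = 9.3: (Q·2.900 + 24400·73.00) / (Q + 24400) = 9.3
→ Q = 24400·(73.00 − 9.3)/(9.3 − 2.900) = 242900 L/s.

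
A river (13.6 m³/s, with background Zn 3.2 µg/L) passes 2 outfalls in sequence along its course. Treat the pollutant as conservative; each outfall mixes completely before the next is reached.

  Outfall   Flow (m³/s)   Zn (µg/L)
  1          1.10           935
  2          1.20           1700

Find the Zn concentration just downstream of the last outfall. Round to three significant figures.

After outfall 1: Q = 13.60 + 1.100 = 14.70 m³/s; C = (13.60·3.200 + 1.100·935.0)/14.70 = 72.93 µg/L.
After outfall 2: Q = 14.70 + 1.200 = 15.90 m³/s; C = (14.70·72.93 + 1.200·1700)/15.90 = 195.7 µg/L.

196 µg/L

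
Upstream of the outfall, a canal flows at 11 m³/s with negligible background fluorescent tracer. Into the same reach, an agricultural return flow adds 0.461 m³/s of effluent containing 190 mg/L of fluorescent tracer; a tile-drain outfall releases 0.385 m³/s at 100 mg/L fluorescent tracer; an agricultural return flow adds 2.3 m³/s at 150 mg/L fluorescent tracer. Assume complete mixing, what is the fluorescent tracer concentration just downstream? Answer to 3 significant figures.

33.3 mg/L

Mixed concentration C = ΣQC/ΣQ = (11.00·0 + 0.4610·190.0 + 0.3850·100.0 + 2.300·150.0) / 14.15 = 471.1/14.15 = 33.30 mg/L.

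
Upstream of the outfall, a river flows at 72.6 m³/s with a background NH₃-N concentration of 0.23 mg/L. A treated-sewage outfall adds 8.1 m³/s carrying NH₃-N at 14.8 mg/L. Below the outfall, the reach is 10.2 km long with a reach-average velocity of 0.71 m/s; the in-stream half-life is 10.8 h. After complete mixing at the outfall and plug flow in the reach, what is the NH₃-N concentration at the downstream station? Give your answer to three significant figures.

1.31 mg/L

Mixed concentration C = ΣQC/ΣQ = (72.60·0.2300 + 8.100·14.80) / 80.70 = 136.6/80.70 = 1.692 mg/L.
Travel time t = 10.2·1000 / 0.71 = 14370 s = 3.991 h.
Half-life 10.8 h → k = ln 2 / 10.8 = 0.06418 h⁻¹ = 1.540 d⁻¹.
First-order decay: C = 1.692·exp(−k·t) = 1.692·0.7741 = 1.310 mg/L.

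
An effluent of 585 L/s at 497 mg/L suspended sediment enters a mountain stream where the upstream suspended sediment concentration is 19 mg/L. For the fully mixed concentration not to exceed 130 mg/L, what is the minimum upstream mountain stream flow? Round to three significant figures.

1930 L/s

Set C_mix = 130: (Q·19.00 + 585.0·497.0) / (Q + 585.0) = 130
→ Q = 585.0·(497.0 − 130)/(130 − 19.00) = 1934 L/s.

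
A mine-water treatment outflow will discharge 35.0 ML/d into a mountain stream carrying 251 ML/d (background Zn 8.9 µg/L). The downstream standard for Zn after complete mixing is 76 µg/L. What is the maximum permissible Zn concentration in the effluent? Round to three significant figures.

At the limit, (Qr·Cr + Qe·Cₑ)/(Qr + Qe) = 76:
Cₑ = (286.0·76 − 251.0·8.900) / 35.00 = 557.2 µg/L.

557 µg/L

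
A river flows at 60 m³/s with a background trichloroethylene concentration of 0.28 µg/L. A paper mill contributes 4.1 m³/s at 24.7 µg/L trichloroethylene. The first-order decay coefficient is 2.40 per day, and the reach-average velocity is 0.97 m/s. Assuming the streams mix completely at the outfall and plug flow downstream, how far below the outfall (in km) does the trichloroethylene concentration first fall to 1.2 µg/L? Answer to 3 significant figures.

After mixing, C = (60.00·0.2800 + 4.100·24.70) / 64.10 = 118.1/64.10 = 1.842 µg/L.
Set 1.842·exp(−k·t) = 1.2 → t = ln(1.842/1.2)/k = 15430 s = 4.285 h.
Distance = v·t = 0.97·15430 = 14960 m = 14.96 km.

15.0 km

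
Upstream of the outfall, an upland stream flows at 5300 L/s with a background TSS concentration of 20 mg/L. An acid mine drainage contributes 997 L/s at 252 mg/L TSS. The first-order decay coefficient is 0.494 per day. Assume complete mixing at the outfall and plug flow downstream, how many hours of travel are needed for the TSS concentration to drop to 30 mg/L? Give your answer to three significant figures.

Mass balance: C = (5300·20.00 + 997.0·252.0) / 6297 = 357200/6297 = 56.73 mg/L.
56.73·exp(−k·t) = 30 → t = ln(56.73/30)/k = 111400 s = 30.95 h.

31.0 h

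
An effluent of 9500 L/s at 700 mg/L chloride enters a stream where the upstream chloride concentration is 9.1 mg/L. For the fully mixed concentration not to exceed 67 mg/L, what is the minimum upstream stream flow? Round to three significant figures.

Set C_mix = 67: (Q·9.100 + 9500·700.0) / (Q + 9500) = 67
→ Q = 9500·(700.0 − 67)/(67 − 9.100) = 103900 L/s.

104000 L/s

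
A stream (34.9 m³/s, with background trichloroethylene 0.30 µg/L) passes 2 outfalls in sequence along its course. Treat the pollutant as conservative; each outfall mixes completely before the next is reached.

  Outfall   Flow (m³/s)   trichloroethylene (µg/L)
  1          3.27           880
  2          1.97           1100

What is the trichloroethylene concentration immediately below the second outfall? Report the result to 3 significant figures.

Outfall 1: combined Q = 38.17 m³/s; C = (34.90·0.3000 + 3.270·880.0)/38.17 = 75.66 µg/L.
Outfall 2: combined Q = 40.14 m³/s; C = (38.17·75.66 + 1.970·1100)/40.14 = 125.9 µg/L.

126 µg/L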